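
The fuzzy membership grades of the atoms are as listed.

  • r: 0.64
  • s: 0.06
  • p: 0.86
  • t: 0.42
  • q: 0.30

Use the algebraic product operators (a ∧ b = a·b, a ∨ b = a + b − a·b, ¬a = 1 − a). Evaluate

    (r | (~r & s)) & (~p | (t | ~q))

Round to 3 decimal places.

~r = 1 − 0.6400 = 0.3600
~r & s = a·b on (0.3600, 0.0600) = 0.0216
r | (~r & s) = a + b − a·b on (0.6400, 0.0216) = 0.6478
~p = 1 − 0.8600 = 0.1400
~q = 1 − 0.3000 = 0.7000
t | ~q = a + b − a·b on (0.4200, 0.7000) = 0.8260
~p | (t | ~q) = a + b − a·b on (0.1400, 0.8260) = 0.8504
(r | (~r & s)) & (~p | (t | ~q)) = a·b on (0.6478, 0.8504) = 0.5508

0.551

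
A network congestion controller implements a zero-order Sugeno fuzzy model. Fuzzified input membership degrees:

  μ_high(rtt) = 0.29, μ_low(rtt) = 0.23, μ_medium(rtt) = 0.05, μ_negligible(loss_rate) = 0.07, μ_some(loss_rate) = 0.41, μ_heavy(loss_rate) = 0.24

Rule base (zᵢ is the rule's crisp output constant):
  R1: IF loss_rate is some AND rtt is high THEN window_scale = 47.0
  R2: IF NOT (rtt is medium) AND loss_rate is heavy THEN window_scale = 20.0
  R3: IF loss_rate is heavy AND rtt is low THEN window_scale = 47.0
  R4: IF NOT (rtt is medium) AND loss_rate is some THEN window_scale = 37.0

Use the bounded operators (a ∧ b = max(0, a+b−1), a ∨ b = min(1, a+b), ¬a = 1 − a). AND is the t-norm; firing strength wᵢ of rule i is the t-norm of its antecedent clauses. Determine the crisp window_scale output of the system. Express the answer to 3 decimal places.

31.127

R1 (z=47.0): some=0.41, high=0.29; AND[max(0, a+b−1)] → w = 0.00
R2 (z=20.0): ¬medium=1−0.05=0.95, heavy=0.24; AND[max(0, a+b−1)] → w = 0.19
R3 (z=47.0): heavy=0.24, low=0.23; AND[max(0, a+b−1)] → w = 0.00
R4 (z=37.0): ¬medium=1−0.05=0.95, some=0.41; AND[max(0, a+b−1)] → w = 0.36
Weighted average = (0.00·47.0 + 0.19·20.0 + 0.00·47.0 + 0.36·37.0) / (0.00 + 0.19 + 0.00 + 0.36)
  = 17.1200 / 0.5500 = 31.127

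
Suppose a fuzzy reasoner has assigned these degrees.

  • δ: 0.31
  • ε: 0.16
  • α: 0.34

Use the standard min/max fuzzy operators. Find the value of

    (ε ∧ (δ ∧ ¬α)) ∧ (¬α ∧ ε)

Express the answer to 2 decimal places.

0.16

¬α = 1 − 0.34 = 0.66
δ ∧ ¬α = min(a, b) on (0.31, 0.66) = 0.31
ε ∧ (δ ∧ ¬α) = min(a, b) on (0.16, 0.31) = 0.16
¬α = 1 − 0.34 = 0.66
¬α ∧ ε = min(a, b) on (0.66, 0.16) = 0.16
(ε ∧ (δ ∧ ¬α)) ∧ (¬α ∧ ε) = min(a, b) on (0.16, 0.16) = 0.16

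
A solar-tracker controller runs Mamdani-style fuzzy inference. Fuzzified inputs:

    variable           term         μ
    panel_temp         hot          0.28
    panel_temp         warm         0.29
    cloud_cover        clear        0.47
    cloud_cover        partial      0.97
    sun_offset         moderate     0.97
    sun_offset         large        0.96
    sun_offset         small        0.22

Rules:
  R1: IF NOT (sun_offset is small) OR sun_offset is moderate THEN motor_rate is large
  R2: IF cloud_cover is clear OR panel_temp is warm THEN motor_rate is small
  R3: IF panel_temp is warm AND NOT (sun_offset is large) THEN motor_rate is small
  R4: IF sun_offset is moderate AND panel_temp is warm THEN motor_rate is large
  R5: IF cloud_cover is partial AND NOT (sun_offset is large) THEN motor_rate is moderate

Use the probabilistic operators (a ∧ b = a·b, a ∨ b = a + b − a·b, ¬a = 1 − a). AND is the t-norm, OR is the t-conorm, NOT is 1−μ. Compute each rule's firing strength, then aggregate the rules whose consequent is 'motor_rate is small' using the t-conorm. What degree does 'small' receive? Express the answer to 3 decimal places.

R1: ¬small=1−0.22=0.78, moderate=0.97; OR[a + b − a·b] → w = 0.9934
R2: clear=0.47, warm=0.29; OR[a + b − a·b] → w = 0.6237
R3: warm=0.29, ¬large=1−0.96=0.04; AND[a·b] → w = 0.0116
R4: moderate=0.97, warm=0.29; AND[a·b] → w = 0.2813
R5: partial=0.97, ¬large=1−0.96=0.04; AND[a·b] → w = 0.0388
Rules with consequent 'small': {R2, R3} → strengths 0.6237, 0.0116
Aggregate via t-conorm [a + b − a·b]: 0.6281

0.628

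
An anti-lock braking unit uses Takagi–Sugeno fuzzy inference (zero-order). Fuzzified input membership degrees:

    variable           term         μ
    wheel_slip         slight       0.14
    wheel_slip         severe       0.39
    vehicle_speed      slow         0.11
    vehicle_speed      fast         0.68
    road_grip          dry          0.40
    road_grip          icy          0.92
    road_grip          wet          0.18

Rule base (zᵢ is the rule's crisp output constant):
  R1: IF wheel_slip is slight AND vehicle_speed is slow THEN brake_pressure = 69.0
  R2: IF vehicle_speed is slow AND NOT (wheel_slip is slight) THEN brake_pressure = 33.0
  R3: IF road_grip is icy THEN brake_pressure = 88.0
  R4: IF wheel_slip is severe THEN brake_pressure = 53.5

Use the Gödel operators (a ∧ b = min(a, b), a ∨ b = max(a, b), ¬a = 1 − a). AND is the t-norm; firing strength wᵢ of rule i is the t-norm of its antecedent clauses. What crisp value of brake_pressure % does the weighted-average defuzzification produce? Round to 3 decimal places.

R1 (z=69.0): slight=0.14, slow=0.11; AND[min(a, b)] → w = 0.11
R2 (z=33.0): slow=0.11, ¬slight=1−0.14=0.86; AND[min(a, b)] → w = 0.11
R3 (z=88.0): icy=0.92 → w = 0.92
R4 (z=53.5): severe=0.39 → w = 0.39
Weighted average = (0.11·69.0 + 0.11·33.0 + 0.92·88.0 + 0.39·53.5) / (0.11 + 0.11 + 0.92 + 0.39)
  = 113.0450 / 1.5300 = 73.886

73.886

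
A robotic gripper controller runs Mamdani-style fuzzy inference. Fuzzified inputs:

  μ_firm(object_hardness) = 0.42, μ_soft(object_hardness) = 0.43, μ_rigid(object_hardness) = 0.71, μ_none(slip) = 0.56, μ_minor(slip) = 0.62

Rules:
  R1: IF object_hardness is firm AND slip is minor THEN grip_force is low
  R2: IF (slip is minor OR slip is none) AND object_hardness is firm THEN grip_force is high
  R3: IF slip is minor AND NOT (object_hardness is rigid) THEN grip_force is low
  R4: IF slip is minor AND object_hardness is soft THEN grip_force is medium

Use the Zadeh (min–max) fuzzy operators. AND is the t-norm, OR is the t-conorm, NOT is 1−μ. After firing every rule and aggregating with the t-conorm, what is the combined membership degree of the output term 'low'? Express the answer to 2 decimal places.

R1: firm=0.42, minor=0.62; AND[min(a, b)] → w = 0.42
R2: (minor=0.62 OR none=0.56) = 0.62; AND[min(a, b)] with firm=0.42 → w = 0.42
R3: minor=0.62, ¬rigid=1−0.71=0.29; AND[min(a, b)] → w = 0.29
R4: minor=0.62, soft=0.43; AND[min(a, b)] → w = 0.43
Rules with consequent 'low': {R1, R3} → strengths 0.42, 0.29
Aggregate via t-conorm [max(a, b)]: 0.42

0.42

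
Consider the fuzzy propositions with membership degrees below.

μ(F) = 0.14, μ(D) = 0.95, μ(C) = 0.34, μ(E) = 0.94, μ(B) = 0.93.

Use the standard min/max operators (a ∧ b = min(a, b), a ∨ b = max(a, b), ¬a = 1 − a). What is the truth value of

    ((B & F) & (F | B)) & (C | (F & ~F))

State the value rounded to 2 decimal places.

B & F = min(a, b) on (0.93, 0.14) = 0.14
F | B = max(a, b) on (0.14, 0.93) = 0.93
(B & F) & (F | B) = min(a, b) on (0.14, 0.93) = 0.14
~F = 1 − 0.14 = 0.86
F & ~F = min(a, b) on (0.14, 0.86) = 0.14
C | (F & ~F) = max(a, b) on (0.34, 0.14) = 0.34
((B & F) & (F | B)) & (C | (F & ~F)) = min(a, b) on (0.14, 0.34) = 0.14

0.14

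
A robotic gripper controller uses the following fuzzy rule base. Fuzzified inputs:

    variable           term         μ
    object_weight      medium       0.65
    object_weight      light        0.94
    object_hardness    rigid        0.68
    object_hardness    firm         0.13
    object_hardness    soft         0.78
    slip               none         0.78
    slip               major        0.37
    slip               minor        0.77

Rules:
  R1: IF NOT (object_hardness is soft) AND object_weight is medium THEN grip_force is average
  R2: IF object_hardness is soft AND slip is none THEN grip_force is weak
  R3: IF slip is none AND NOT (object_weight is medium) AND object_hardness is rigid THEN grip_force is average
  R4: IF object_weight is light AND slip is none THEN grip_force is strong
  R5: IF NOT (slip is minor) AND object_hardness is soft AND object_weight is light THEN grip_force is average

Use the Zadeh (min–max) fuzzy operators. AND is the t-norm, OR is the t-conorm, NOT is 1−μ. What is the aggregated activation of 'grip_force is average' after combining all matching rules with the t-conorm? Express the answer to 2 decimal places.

R1: ¬soft=1−0.78=0.22, medium=0.65; AND[min(a, b)] → w = 0.22
R2: soft=0.78, none=0.78; AND[min(a, b)] → w = 0.78
R3: none=0.78, ¬medium=1−0.65=0.35, rigid=0.68; AND[min(a, b)] → w = 0.35
R4: light=0.94, none=0.78; AND[min(a, b)] → w = 0.78
R5: ¬minor=1−0.77=0.23, soft=0.78, light=0.94; AND[min(a, b)] → w = 0.23
Rules with consequent 'average': {R1, R3, R5} → strengths 0.22, 0.35, 0.23
Aggregate via t-conorm [max(a, b)]: 0.35

0.35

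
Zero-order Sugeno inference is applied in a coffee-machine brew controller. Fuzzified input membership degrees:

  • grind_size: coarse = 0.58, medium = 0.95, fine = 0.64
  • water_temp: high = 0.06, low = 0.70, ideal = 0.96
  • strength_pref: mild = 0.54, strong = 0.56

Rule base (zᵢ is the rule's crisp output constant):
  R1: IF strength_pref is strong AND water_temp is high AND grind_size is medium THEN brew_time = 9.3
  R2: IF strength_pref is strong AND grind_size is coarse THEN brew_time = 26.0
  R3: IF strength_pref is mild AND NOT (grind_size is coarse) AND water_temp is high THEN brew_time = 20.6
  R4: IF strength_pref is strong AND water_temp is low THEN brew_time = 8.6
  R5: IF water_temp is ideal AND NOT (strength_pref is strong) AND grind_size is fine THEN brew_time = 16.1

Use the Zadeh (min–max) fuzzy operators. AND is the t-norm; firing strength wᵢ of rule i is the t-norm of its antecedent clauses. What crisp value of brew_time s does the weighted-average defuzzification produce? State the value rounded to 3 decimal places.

R1 (z=9.3): strong=0.56, high=0.06, medium=0.95; AND[min(a, b)] → w = 0.06
R2 (z=26.0): strong=0.56, coarse=0.58; AND[min(a, b)] → w = 0.56
R3 (z=20.6): mild=0.54, ¬coarse=1−0.58=0.42, high=0.06; AND[min(a, b)] → w = 0.06
R4 (z=8.6): strong=0.56, low=0.70; AND[min(a, b)] → w = 0.56
R5 (z=16.1): ideal=0.96, ¬strong=1−0.56=0.44, fine=0.64; AND[min(a, b)] → w = 0.44
Weighted average = (0.06·9.3 + 0.56·26.0 + 0.06·20.6 + 0.56·8.6 + 0.44·16.1) / (0.06 + 0.56 + 0.06 + 0.56 + 0.44)
  = 28.2540 / 1.6800 = 16.818

16.818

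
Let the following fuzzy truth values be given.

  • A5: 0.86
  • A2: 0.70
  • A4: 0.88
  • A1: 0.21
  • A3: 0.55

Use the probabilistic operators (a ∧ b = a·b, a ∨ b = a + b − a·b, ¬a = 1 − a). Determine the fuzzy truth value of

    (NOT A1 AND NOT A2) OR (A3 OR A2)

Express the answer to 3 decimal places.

NOT A1 = 1 − 0.2100 = 0.7900
NOT A2 = 1 − 0.7000 = 0.3000
NOT A1 AND NOT A2 = a·b on (0.7900, 0.3000) = 0.2370
A3 OR A2 = a + b − a·b on (0.5500, 0.7000) = 0.8650
(NOT A1 AND NOT A2) OR (A3 OR A2) = a + b − a·b on (0.2370, 0.8650) = 0.8970

0.897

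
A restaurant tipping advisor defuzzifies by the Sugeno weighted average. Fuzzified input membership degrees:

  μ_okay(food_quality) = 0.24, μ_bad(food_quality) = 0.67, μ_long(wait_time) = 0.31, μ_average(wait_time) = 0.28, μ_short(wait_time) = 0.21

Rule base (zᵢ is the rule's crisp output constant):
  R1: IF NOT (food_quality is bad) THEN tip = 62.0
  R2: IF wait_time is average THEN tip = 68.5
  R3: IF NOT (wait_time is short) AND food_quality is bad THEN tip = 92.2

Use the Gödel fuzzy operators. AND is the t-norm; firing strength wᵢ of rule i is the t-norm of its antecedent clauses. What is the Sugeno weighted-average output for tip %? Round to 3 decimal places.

R1 (z=62.0): ¬bad=1−0.67=0.33 → w = 0.33
R2 (z=68.5): average=0.28 → w = 0.28
R3 (z=92.2): ¬short=1−0.21=0.79, bad=0.67; AND[min(a, b)] → w = 0.67
Weighted average = (0.33·62.0 + 0.28·68.5 + 0.67·92.2) / (0.33 + 0.28 + 0.67)
  = 101.4140 / 1.2800 = 79.230

79.230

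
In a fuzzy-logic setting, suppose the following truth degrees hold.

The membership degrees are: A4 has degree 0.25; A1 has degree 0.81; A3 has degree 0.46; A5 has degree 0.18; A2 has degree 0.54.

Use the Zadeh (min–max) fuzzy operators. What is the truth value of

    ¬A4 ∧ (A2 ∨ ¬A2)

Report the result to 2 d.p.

¬A4 = 1 − 0.25 = 0.75
¬A2 = 1 − 0.54 = 0.46
A2 ∨ ¬A2 = max(a, b) on (0.54, 0.46) = 0.54
¬A4 ∧ (A2 ∨ ¬A2) = min(a, b) on (0.75, 0.54) = 0.54

0.54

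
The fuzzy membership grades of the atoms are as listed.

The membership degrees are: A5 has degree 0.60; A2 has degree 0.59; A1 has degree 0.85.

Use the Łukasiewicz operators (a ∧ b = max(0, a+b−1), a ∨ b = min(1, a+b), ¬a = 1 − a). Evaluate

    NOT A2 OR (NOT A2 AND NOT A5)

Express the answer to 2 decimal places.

0.41

NOT A2 = 1 − 0.59 = 0.41
NOT A2 = 1 − 0.59 = 0.41
NOT A5 = 1 − 0.60 = 0.40
NOT A2 AND NOT A5 = max(0, a+b−1) on (0.41, 0.40) = 0.00
NOT A2 OR (NOT A2 AND NOT A5) = min(1, a+b) on (0.41, 0.00) = 0.41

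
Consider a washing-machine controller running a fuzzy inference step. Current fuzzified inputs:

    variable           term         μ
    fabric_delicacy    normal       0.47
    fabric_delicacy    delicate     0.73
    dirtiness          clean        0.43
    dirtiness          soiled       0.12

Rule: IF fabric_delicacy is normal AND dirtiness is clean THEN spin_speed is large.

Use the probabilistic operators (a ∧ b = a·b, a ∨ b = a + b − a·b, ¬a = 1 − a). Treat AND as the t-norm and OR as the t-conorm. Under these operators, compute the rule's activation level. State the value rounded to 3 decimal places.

firing strength: normal=0.47, clean=0.43; AND[a·b] → w = 0.2021

0.202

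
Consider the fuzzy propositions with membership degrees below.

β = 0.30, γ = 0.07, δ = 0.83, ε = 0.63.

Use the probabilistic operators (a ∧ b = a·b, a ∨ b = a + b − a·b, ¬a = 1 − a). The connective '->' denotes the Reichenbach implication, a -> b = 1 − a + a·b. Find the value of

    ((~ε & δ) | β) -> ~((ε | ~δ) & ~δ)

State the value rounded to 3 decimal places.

0.939

~ε = 1 − 0.6300 = 0.3700
~ε & δ = a·b on (0.3700, 0.8300) = 0.3071
(~ε & δ) | β = a + b − a·b on (0.3071, 0.3000) = 0.5150
~δ = 1 − 0.8300 = 0.1700
ε | ~δ = a + b − a·b on (0.6300, 0.1700) = 0.6929
~δ = 1 − 0.8300 = 0.1700
(ε | ~δ) & ~δ = a·b on (0.6929, 0.1700) = 0.1178
~((ε | ~δ) & ~δ) = 1 − 0.1178 = 0.8822
((~ε & δ) | β) -> ~((ε | ~δ) & ~δ)  [Reichenbach: 1 − a + a·b] with a=0.5150, b=0.8822 → 0.9393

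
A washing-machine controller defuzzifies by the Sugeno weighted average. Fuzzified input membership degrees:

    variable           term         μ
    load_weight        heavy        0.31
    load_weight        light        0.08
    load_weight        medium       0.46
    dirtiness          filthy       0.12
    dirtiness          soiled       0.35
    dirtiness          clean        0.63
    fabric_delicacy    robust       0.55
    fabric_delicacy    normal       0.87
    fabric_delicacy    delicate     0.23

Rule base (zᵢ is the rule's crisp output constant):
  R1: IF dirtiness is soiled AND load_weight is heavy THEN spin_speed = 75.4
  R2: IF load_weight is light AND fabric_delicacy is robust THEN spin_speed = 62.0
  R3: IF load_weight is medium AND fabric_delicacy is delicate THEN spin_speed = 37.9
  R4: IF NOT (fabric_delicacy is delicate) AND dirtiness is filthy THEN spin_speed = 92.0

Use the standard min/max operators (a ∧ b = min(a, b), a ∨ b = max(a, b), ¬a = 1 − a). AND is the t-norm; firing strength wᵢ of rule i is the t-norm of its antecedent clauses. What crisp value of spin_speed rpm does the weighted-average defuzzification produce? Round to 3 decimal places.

R1 (z=75.4): soiled=0.35, heavy=0.31; AND[min(a, b)] → w = 0.31
R2 (z=62.0): light=0.08, robust=0.55; AND[min(a, b)] → w = 0.08
R3 (z=37.9): medium=0.46, delicate=0.23; AND[min(a, b)] → w = 0.23
R4 (z=92.0): ¬delicate=1−0.23=0.77, filthy=0.12; AND[min(a, b)] → w = 0.12
Weighted average = (0.31·75.4 + 0.08·62.0 + 0.23·37.9 + 0.12·92.0) / (0.31 + 0.08 + 0.23 + 0.12)
  = 48.0910 / 0.7400 = 64.988

64.988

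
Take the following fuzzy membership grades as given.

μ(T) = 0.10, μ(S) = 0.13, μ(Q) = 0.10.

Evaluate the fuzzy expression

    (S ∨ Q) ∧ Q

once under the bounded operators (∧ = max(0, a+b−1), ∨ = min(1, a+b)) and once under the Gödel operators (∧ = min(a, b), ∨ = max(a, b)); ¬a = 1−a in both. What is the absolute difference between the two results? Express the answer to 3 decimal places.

Under bounded:
  S ∨ Q = min(1, a+b) on (0.13, 0.10) = 0.23
  (S ∨ Q) ∧ Q = max(0, a+b−1) on (0.23, 0.10) = 0.00
  → value = 0.0000
Under Gödel:
  S ∨ Q = max(a, b) on (0.13, 0.10) = 0.13
  (S ∨ Q) ∧ Q = min(a, b) on (0.13, 0.10) = 0.10
  → value = 0.1000
|0.0000 − 0.1000| = 0.100

0.100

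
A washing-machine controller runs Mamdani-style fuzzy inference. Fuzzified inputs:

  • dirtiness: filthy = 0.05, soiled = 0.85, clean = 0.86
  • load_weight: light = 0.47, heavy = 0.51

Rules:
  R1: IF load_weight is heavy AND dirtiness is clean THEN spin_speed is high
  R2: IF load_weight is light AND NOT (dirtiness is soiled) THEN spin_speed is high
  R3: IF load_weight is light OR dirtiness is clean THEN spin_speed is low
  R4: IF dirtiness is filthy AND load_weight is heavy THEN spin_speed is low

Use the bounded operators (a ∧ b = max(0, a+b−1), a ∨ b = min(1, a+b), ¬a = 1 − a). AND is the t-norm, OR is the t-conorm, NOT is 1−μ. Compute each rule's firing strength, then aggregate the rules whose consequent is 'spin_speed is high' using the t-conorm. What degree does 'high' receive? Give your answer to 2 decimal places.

R1: heavy=0.51, clean=0.86; AND[max(0, a+b−1)] → w = 0.37
R2: light=0.47, ¬soiled=1−0.85=0.15; AND[max(0, a+b−1)] → w = 0.00
R3: light=0.47, clean=0.86; OR[min(1, a+b)] → w = 1.00
R4: filthy=0.05, heavy=0.51; AND[max(0, a+b−1)] → w = 0.00
Rules with consequent 'high': {R1, R2} → strengths 0.37, 0.00
Aggregate via t-conorm [min(1, a+b)]: 0.37

0.37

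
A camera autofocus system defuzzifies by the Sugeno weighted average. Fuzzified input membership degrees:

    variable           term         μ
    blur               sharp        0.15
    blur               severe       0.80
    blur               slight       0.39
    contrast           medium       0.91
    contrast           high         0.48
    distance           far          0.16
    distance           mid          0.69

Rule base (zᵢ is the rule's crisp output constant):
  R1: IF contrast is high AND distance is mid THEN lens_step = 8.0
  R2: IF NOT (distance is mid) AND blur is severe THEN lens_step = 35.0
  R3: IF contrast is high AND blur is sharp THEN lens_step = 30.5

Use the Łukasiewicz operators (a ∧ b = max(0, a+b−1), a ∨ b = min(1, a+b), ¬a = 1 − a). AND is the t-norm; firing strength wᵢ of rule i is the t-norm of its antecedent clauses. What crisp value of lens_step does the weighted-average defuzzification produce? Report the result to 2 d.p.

18.61

R1 (z=8.0): high=0.48, mid=0.69; AND[max(0, a+b−1)] → w = 0.17
R2 (z=35.0): ¬mid=1−0.69=0.31, severe=0.80; AND[max(0, a+b−1)] → w = 0.11
R3 (z=30.5): high=0.48, sharp=0.15; AND[max(0, a+b−1)] → w = 0.00
Weighted average = (0.17·8.0 + 0.11·35.0 + 0.00·30.5) / (0.17 + 0.11 + 0.00)
  = 5.2100 / 0.2800 = 18.61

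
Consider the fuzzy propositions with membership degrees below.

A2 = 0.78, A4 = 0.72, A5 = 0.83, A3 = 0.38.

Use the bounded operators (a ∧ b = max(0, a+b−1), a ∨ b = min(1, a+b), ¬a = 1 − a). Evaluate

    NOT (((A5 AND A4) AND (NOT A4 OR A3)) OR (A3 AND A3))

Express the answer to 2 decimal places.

0.79

A5 AND A4 = max(0, a+b−1) on (0.83, 0.72) = 0.55
NOT A4 = 1 − 0.72 = 0.28
NOT A4 OR A3 = min(1, a+b) on (0.28, 0.38) = 0.66
(A5 AND A4) AND (NOT A4 OR A3) = max(0, a+b−1) on (0.55, 0.66) = 0.21
A3 AND A3 = max(0, a+b−1) on (0.38, 0.38) = 0.00
((A5 AND A4) AND (NOT A4 OR A3)) OR (A3 AND A3) = min(1, a+b) on (0.21, 0.00) = 0.21
NOT (((A5 AND A4) AND (NOT A4 OR A3)) OR (A3 AND A3)) = 1 − 0.21 = 0.79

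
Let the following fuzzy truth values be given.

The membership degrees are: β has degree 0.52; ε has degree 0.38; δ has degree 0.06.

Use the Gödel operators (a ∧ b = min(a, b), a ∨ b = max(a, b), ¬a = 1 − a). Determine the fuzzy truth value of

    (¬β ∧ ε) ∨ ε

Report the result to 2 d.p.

0.38

¬β = 1 − 0.52 = 0.48
¬β ∧ ε = min(a, b) on (0.48, 0.38) = 0.38
(¬β ∧ ε) ∨ ε = max(a, b) on (0.38, 0.38) = 0.38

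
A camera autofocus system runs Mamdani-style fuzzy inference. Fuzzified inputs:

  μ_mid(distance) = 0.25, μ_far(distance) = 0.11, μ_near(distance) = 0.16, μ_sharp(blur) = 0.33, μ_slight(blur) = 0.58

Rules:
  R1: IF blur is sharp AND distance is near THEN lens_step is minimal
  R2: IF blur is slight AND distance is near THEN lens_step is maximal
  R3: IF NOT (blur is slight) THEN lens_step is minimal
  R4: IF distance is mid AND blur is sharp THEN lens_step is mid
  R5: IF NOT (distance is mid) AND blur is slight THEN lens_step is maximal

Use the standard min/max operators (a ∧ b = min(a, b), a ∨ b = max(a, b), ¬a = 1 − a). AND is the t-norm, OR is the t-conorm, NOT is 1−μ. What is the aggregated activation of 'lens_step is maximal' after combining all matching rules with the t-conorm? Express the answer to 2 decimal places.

R1: sharp=0.33, near=0.16; AND[min(a, b)] → w = 0.16
R2: slight=0.58, near=0.16; AND[min(a, b)] → w = 0.16
R3: ¬slight=1−0.58=0.42 → w = 0.42
R4: mid=0.25, sharp=0.33; AND[min(a, b)] → w = 0.25
R5: ¬mid=1−0.25=0.75, slight=0.58; AND[min(a, b)] → w = 0.58
Rules with consequent 'maximal': {R2, R5} → strengths 0.16, 0.58
Aggregate via t-conorm [max(a, b)]: 0.58

0.58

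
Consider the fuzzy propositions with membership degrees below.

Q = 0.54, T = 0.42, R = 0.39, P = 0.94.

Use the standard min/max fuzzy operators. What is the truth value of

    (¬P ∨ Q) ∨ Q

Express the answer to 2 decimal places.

0.54

¬P = 1 − 0.94 = 0.06
¬P ∨ Q = max(a, b) on (0.06, 0.54) = 0.54
(¬P ∨ Q) ∨ Q = max(a, b) on (0.54, 0.54) = 0.54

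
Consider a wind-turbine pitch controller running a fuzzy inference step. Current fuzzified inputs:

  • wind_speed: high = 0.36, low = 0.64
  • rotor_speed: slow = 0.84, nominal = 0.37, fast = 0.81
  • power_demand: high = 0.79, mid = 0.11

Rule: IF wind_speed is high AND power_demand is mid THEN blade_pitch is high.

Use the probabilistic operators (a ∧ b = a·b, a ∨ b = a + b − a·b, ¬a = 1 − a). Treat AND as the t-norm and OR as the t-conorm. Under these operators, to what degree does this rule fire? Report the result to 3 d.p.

0.040

firing strength: high=0.36, mid=0.11; AND[a·b] → w = 0.0396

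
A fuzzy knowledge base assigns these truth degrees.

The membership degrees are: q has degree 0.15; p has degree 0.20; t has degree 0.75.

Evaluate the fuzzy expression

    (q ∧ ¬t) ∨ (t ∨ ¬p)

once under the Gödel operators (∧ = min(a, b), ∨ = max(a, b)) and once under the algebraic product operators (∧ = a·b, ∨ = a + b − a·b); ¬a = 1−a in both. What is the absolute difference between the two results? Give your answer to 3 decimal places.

Under Gödel:
  ¬t = 1 − 0.75 = 0.25
  q ∧ ¬t = min(a, b) on (0.15, 0.25) = 0.15
  ¬p = 1 − 0.20 = 0.80
  t ∨ ¬p = max(a, b) on (0.75, 0.80) = 0.80
  (q ∧ ¬t) ∨ (t ∨ ¬p) = max(a, b) on (0.15, 0.80) = 0.80
  → value = 0.8000
Under algebraic product:
  ¬t = 1 − 0.7500 = 0.2500
  q ∧ ¬t = a·b on (0.1500, 0.2500) = 0.0375
  ¬p = 1 − 0.2000 = 0.8000
  t ∨ ¬p = a + b − a·b on (0.7500, 0.8000) = 0.9500
  (q ∧ ¬t) ∨ (t ∨ ¬p) = a + b − a·b on (0.0375, 0.9500) = 0.9519
  → value = 0.9519
|0.8000 − 0.9519| = 0.152

0.152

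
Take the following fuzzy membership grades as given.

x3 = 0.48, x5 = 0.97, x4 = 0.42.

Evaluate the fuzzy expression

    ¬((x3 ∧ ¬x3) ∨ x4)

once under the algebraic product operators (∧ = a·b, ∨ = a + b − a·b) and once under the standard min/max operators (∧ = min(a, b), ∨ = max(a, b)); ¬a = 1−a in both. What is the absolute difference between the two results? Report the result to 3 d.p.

0.085

Under algebraic product:
  ¬x3 = 1 − 0.4800 = 0.5200
  x3 ∧ ¬x3 = a·b on (0.4800, 0.5200) = 0.2496
  (x3 ∧ ¬x3) ∨ x4 = a + b − a·b on (0.2496, 0.4200) = 0.5648
  ¬((x3 ∧ ¬x3) ∨ x4) = 1 − 0.5648 = 0.4352
  → value = 0.4352
Under standard min/max:
  ¬x3 = 1 − 0.48 = 0.52
  x3 ∧ ¬x3 = min(a, b) on (0.48, 0.52) = 0.48
  (x3 ∧ ¬x3) ∨ x4 = max(a, b) on (0.48, 0.42) = 0.48
  ¬((x3 ∧ ¬x3) ∨ x4) = 1 − 0.48 = 0.52
  → value = 0.5200
|0.4352 − 0.5200| = 0.085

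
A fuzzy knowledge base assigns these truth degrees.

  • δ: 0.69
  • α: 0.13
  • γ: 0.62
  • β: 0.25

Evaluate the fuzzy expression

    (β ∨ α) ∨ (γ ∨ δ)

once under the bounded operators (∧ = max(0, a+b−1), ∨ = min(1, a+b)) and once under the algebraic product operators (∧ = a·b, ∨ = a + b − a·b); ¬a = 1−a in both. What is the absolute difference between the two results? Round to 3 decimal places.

Under bounded:
  β ∨ α = min(1, a+b) on (0.25, 0.13) = 0.38
  γ ∨ δ = min(1, a+b) on (0.62, 0.69) = 1.00
  (β ∨ α) ∨ (γ ∨ δ) = min(1, a+b) on (0.38, 1.00) = 1.00
  → value = 1.0000
Under algebraic product:
  β ∨ α = a + b − a·b on (0.2500, 0.1300) = 0.3475
  γ ∨ δ = a + b − a·b on (0.6200, 0.6900) = 0.8822
  (β ∨ α) ∨ (γ ∨ δ) = a + b − a·b on (0.3475, 0.8822) = 0.9231
  → value = 0.9231
|1.0000 − 0.9231| = 0.077

0.077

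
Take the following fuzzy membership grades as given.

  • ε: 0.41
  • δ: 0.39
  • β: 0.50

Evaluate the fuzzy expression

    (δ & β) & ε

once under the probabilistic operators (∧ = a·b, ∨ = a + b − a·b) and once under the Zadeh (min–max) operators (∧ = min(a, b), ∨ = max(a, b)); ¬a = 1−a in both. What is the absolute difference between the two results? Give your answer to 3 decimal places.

Under probabilistic:
  δ & β = a·b on (0.3900, 0.5000) = 0.1950
  (δ & β) & ε = a·b on (0.1950, 0.4100) = 0.0799
  → value = 0.0799
Under Zadeh (min–max):
  δ & β = min(a, b) on (0.39, 0.50) = 0.39
  (δ & β) & ε = min(a, b) on (0.39, 0.41) = 0.39
  → value = 0.3900
|0.0799 − 0.3900| = 0.310

0.310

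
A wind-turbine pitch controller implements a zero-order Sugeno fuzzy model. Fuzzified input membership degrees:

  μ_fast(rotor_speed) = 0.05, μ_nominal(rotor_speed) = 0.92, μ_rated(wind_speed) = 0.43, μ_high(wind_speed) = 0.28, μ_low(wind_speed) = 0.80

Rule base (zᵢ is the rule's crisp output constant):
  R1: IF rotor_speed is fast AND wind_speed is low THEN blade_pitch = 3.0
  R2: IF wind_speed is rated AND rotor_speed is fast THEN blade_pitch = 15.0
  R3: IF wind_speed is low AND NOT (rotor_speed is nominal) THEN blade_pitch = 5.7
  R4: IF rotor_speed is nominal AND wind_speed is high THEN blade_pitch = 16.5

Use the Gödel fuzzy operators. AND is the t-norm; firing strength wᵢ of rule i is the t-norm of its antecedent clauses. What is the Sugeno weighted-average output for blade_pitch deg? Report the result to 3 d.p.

12.991

R1 (z=3.0): fast=0.05, low=0.80; AND[min(a, b)] → w = 0.05
R2 (z=15.0): rated=0.43, fast=0.05; AND[min(a, b)] → w = 0.05
R3 (z=5.7): low=0.80, ¬nominal=1−0.92=0.08; AND[min(a, b)] → w = 0.08
R4 (z=16.5): nominal=0.92, high=0.28; AND[min(a, b)] → w = 0.28
Weighted average = (0.05·3.0 + 0.05·15.0 + 0.08·5.7 + 0.28·16.5) / (0.05 + 0.05 + 0.08 + 0.28)
  = 5.9760 / 0.4600 = 12.991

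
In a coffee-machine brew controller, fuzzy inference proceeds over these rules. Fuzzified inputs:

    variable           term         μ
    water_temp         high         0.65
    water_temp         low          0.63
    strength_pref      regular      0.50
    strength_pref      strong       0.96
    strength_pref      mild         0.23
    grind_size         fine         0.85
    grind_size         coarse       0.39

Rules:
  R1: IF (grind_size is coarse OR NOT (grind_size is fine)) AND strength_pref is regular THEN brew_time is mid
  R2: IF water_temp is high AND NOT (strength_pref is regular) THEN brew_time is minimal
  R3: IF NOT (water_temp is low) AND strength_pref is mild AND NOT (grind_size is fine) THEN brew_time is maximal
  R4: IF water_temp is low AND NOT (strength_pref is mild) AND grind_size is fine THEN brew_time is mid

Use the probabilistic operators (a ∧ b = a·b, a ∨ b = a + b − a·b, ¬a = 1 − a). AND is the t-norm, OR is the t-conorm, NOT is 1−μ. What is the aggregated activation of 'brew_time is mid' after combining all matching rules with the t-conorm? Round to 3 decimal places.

0.554

R1: (coarse=0.39 OR ¬fine=1−0.85=0.15) = 0.4815; AND[a·b] with regular=0.50 → w = 0.2408
R2: high=0.65, ¬regular=1−0.50=0.50; AND[a·b] → w = 0.3250
R3: ¬low=1−0.63=0.37, mild=0.23, ¬fine=1−0.85=0.15; AND[a·b] → w = 0.0128
R4: low=0.63, ¬mild=1−0.23=0.77, fine=0.85; AND[a·b] → w = 0.4123
Rules with consequent 'mid': {R1, R4} → strengths 0.2408, 0.4123
Aggregate via t-conorm [a + b − a·b]: 0.5538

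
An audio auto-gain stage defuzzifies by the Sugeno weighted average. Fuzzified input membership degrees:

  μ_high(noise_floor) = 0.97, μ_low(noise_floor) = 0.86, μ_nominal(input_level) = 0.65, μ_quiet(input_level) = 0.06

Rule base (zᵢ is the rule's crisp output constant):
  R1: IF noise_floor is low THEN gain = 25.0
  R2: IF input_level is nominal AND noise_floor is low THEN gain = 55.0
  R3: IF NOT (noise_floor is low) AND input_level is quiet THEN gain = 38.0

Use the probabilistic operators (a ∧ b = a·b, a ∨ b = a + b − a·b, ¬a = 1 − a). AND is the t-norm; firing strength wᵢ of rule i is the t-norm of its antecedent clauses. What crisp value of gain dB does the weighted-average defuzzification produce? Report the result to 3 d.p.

R1 (z=25.0): low=0.86 → w = 0.8600
R2 (z=55.0): nominal=0.65, low=0.86; AND[a·b] → w = 0.5590
R3 (z=38.0): ¬low=1−0.86=0.14, quiet=0.06; AND[a·b] → w = 0.0084
Weighted average = (0.8600·25.0 + 0.5590·55.0 + 0.0084·38.0) / (0.8600 + 0.5590 + 0.0084)
  = 52.5642 / 1.4274 = 36.825

36.825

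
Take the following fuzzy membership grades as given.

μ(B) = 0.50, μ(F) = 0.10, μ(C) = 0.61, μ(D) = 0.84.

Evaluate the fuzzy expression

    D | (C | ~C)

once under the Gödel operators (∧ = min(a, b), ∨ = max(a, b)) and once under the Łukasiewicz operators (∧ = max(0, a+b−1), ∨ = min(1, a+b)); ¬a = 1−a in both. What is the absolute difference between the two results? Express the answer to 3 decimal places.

0.160

Under Gödel:
  ~C = 1 − 0.61 = 0.39
  C | ~C = max(a, b) on (0.61, 0.39) = 0.61
  D | (C | ~C) = max(a, b) on (0.84, 0.61) = 0.84
  → value = 0.8400
Under Łukasiewicz:
  ~C = 1 − 0.61 = 0.39
  C | ~C = min(1, a+b) on (0.61, 0.39) = 1.00
  D | (C | ~C) = min(1, a+b) on (0.84, 1.00) = 1.00
  → value = 1.0000
|0.8400 − 1.0000| = 0.160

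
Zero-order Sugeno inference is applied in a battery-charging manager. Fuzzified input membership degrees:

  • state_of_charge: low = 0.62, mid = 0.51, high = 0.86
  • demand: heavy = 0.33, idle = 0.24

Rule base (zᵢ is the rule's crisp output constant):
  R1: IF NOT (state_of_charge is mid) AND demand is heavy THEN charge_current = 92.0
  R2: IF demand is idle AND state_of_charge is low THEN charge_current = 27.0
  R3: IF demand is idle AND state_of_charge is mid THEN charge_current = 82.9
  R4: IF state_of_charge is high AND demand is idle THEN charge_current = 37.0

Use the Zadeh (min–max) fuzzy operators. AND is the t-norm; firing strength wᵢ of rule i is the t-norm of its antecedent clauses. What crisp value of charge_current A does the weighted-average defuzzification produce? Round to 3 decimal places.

R1 (z=92.0): ¬mid=1−0.51=0.49, heavy=0.33; AND[min(a, b)] → w = 0.33
R2 (z=27.0): idle=0.24, low=0.62; AND[min(a, b)] → w = 0.24
R3 (z=82.9): idle=0.24, mid=0.51; AND[min(a, b)] → w = 0.24
R4 (z=37.0): high=0.86, idle=0.24; AND[min(a, b)] → w = 0.24
Weighted average = (0.33·92.0 + 0.24·27.0 + 0.24·82.9 + 0.24·37.0) / (0.33 + 0.24 + 0.24 + 0.24)
  = 65.6160 / 1.0500 = 62.491

62.491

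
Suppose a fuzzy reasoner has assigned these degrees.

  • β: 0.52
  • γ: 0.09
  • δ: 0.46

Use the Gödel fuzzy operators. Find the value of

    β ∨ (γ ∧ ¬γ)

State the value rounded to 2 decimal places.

0.52

¬γ = 1 − 0.09 = 0.91
γ ∧ ¬γ = min(a, b) on (0.09, 0.91) = 0.09
β ∨ (γ ∧ ¬γ) = max(a, b) on (0.52, 0.09) = 0.52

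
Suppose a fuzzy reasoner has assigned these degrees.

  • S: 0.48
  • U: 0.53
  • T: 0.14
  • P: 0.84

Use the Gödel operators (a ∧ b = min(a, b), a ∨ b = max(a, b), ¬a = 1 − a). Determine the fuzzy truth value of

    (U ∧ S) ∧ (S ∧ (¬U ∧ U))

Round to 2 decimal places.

U ∧ S = min(a, b) on (0.53, 0.48) = 0.48
¬U = 1 − 0.53 = 0.47
¬U ∧ U = min(a, b) on (0.47, 0.53) = 0.47
S ∧ (¬U ∧ U) = min(a, b) on (0.48, 0.47) = 0.47
(U ∧ S) ∧ (S ∧ (¬U ∧ U)) = min(a, b) on (0.48, 0.47) = 0.47

0.47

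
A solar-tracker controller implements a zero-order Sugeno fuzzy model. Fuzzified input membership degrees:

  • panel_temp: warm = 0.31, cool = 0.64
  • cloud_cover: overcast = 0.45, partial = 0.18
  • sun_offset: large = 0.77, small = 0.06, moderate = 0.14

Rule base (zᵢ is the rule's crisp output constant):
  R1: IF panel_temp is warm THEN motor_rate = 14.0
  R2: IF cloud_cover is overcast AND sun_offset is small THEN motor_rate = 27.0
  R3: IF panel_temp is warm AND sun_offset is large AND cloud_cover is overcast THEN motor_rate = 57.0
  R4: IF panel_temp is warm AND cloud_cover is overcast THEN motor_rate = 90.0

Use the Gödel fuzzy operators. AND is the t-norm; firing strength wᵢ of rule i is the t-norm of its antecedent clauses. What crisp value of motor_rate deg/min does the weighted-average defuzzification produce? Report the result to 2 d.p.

52.05

R1 (z=14.0): warm=0.31 → w = 0.31
R2 (z=27.0): overcast=0.45, small=0.06; AND[min(a, b)] → w = 0.06
R3 (z=57.0): warm=0.31, large=0.77, overcast=0.45; AND[min(a, b)] → w = 0.31
R4 (z=90.0): warm=0.31, overcast=0.45; AND[min(a, b)] → w = 0.31
Weighted average = (0.31·14.0 + 0.06·27.0 + 0.31·57.0 + 0.31·90.0) / (0.31 + 0.06 + 0.31 + 0.31)
  = 51.5300 / 0.9900 = 52.05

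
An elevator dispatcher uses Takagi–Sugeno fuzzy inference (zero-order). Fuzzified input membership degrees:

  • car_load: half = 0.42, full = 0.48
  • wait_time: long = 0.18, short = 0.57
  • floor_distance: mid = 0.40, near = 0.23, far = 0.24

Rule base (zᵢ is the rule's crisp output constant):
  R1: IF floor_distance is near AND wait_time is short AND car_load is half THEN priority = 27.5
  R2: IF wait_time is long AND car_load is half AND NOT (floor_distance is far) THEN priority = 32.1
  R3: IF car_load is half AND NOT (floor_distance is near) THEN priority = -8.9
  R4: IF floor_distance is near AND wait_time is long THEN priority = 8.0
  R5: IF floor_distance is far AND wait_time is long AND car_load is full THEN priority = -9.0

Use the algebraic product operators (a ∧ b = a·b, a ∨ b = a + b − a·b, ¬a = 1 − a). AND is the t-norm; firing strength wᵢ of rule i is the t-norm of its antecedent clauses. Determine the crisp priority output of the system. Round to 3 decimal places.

R1 (z=27.5): near=0.23, short=0.57, half=0.42; AND[a·b] → w = 0.0551
R2 (z=32.1): long=0.18, half=0.42, ¬far=1−0.24=0.76; AND[a·b] → w = 0.0575
R3 (z=-8.9): half=0.42, ¬near=1−0.23=0.77; AND[a·b] → w = 0.3234
R4 (z=8.0): near=0.23, long=0.18; AND[a·b] → w = 0.0414
R5 (z=-9.0): far=0.24, long=0.18, full=0.48; AND[a·b] → w = 0.0207
Weighted average = (0.0551·27.5 + 0.0575·32.1 + 0.3234·-8.9 + 0.0414·8.0 + 0.0207·-9.0) / (0.0551 + 0.0575 + 0.3234 + 0.0414 + 0.0207)
  = 0.6249 / 0.4981 = 1.255

1.255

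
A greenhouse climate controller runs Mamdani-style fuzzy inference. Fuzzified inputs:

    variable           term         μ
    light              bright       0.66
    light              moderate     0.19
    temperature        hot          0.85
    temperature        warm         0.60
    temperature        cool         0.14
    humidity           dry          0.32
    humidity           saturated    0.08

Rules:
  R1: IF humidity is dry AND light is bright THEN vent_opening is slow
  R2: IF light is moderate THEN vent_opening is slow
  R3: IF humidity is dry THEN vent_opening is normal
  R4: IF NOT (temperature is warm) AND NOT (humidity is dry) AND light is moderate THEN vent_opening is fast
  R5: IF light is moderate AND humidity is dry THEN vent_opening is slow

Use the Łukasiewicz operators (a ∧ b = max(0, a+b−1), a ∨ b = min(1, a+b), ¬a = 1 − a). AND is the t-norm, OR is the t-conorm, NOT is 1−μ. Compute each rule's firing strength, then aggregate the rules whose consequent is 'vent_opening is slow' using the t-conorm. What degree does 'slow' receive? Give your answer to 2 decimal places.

0.19

R1: dry=0.32, bright=0.66; AND[max(0, a+b−1)] → w = 0.00
R2: moderate=0.19 → w = 0.19
R3: dry=0.32 → w = 0.32
R4: ¬warm=1−0.60=0.40, ¬dry=1−0.32=0.68, moderate=0.19; AND[max(0, a+b−1)] → w = 0.00
R5: moderate=0.19, dry=0.32; AND[max(0, a+b−1)] → w = 0.00
Rules with consequent 'slow': {R1, R2, R5} → strengths 0.00, 0.19, 0.00
Aggregate via t-conorm [min(1, a+b)]: 0.19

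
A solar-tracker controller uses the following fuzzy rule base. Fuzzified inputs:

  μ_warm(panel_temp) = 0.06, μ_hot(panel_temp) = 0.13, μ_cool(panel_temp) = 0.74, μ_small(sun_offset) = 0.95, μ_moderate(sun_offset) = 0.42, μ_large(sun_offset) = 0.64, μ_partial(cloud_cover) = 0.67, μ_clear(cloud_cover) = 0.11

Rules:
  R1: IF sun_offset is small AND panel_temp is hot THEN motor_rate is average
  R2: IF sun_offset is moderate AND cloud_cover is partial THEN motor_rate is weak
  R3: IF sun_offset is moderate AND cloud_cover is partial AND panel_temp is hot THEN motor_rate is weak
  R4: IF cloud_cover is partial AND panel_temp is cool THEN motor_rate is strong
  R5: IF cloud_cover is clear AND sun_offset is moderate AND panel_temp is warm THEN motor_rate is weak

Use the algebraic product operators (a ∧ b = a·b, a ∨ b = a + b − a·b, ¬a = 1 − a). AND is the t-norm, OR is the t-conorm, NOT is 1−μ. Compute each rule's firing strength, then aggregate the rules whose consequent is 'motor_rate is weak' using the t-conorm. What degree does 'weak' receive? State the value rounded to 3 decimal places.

0.310

R1: small=0.95, hot=0.13; AND[a·b] → w = 0.1235
R2: moderate=0.42, partial=0.67; AND[a·b] → w = 0.2814
R3: moderate=0.42, partial=0.67, hot=0.13; AND[a·b] → w = 0.0366
R4: partial=0.67, cool=0.74; AND[a·b] → w = 0.4958
R5: clear=0.11, moderate=0.42, warm=0.06; AND[a·b] → w = 0.0028
Rules with consequent 'weak': {R2, R3, R5} → strengths 0.2814, 0.0366, 0.0028
Aggregate via t-conorm [a + b − a·b]: 0.3096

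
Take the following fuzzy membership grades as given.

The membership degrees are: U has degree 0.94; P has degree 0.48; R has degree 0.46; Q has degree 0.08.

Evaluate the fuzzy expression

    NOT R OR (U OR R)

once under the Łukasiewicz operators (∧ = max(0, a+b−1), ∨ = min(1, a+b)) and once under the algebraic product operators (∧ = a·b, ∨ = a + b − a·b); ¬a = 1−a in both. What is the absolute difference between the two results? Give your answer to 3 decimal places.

Under Łukasiewicz:
  NOT R = 1 − 0.46 = 0.54
  U OR R = min(1, a+b) on (0.94, 0.46) = 1.00
  NOT R OR (U OR R) = min(1, a+b) on (0.54, 1.00) = 1.00
  → value = 1.0000
Under algebraic product:
  NOT R = 1 − 0.4600 = 0.5400
  U OR R = a + b − a·b on (0.9400, 0.4600) = 0.9676
  NOT R OR (U OR R) = a + b − a·b on (0.5400, 0.9676) = 0.9851
  → value = 0.9851
|1.0000 − 0.9851| = 0.015

0.015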